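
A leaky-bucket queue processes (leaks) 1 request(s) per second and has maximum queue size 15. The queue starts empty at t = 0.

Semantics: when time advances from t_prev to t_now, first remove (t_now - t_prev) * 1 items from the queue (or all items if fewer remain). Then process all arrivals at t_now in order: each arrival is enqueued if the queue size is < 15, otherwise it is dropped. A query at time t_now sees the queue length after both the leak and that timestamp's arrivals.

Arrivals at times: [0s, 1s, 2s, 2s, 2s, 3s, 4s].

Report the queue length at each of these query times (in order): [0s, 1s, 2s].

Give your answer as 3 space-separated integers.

Answer: 1 1 3

Derivation:
Queue lengths at query times:
  query t=0s: backlog = 1
  query t=1s: backlog = 1
  query t=2s: backlog = 3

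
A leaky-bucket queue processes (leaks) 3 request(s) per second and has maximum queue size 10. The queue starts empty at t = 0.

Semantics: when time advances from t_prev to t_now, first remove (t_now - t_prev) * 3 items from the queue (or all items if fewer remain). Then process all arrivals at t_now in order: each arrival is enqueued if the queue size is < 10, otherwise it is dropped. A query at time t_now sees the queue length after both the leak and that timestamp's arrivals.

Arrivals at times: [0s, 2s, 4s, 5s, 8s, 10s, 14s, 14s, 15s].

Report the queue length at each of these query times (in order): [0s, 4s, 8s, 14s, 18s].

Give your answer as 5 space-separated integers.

Queue lengths at query times:
  query t=0s: backlog = 1
  query t=4s: backlog = 1
  query t=8s: backlog = 1
  query t=14s: backlog = 2
  query t=18s: backlog = 0

Answer: 1 1 1 2 0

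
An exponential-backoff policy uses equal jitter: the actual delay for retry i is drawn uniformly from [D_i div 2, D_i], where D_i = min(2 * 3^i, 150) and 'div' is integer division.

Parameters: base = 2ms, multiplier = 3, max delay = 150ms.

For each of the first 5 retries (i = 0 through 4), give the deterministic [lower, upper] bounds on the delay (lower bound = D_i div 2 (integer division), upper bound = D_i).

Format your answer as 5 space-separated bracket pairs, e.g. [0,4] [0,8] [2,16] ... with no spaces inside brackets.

Computing bounds per retry:
  i=0: D_i=min(2*3^0,150)=2, bounds=[1,2]
  i=1: D_i=min(2*3^1,150)=6, bounds=[3,6]
  i=2: D_i=min(2*3^2,150)=18, bounds=[9,18]
  i=3: D_i=min(2*3^3,150)=54, bounds=[27,54]
  i=4: D_i=min(2*3^4,150)=150, bounds=[75,150]

Answer: [1,2] [3,6] [9,18] [27,54] [75,150]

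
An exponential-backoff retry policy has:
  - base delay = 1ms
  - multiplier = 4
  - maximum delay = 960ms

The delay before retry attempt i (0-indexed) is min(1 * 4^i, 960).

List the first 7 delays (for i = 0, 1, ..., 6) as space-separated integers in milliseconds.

Answer: 1 4 16 64 256 960 960

Derivation:
Computing each delay:
  i=0: min(1*4^0, 960) = 1
  i=1: min(1*4^1, 960) = 4
  i=2: min(1*4^2, 960) = 16
  i=3: min(1*4^3, 960) = 64
  i=4: min(1*4^4, 960) = 256
  i=5: min(1*4^5, 960) = 960
  i=6: min(1*4^6, 960) = 960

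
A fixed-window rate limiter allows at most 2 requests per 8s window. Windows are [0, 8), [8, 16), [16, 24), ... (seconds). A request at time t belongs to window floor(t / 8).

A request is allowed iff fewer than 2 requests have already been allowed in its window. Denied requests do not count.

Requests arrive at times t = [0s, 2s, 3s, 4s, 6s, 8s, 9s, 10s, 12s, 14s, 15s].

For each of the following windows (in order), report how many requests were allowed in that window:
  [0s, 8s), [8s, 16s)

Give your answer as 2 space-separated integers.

Answer: 2 2

Derivation:
Processing requests:
  req#1 t=0s (window 0): ALLOW
  req#2 t=2s (window 0): ALLOW
  req#3 t=3s (window 0): DENY
  req#4 t=4s (window 0): DENY
  req#5 t=6s (window 0): DENY
  req#6 t=8s (window 1): ALLOW
  req#7 t=9s (window 1): ALLOW
  req#8 t=10s (window 1): DENY
  req#9 t=12s (window 1): DENY
  req#10 t=14s (window 1): DENY
  req#11 t=15s (window 1): DENY

Allowed counts by window: 2 2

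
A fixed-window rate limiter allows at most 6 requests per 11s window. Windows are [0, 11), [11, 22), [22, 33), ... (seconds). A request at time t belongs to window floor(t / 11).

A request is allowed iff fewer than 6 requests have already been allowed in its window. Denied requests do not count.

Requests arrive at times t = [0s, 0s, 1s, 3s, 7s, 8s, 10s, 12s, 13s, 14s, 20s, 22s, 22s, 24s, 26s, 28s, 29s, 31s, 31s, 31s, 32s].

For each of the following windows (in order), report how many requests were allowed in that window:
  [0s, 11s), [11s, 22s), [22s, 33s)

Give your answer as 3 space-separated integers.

Answer: 6 4 6

Derivation:
Processing requests:
  req#1 t=0s (window 0): ALLOW
  req#2 t=0s (window 0): ALLOW
  req#3 t=1s (window 0): ALLOW
  req#4 t=3s (window 0): ALLOW
  req#5 t=7s (window 0): ALLOW
  req#6 t=8s (window 0): ALLOW
  req#7 t=10s (window 0): DENY
  req#8 t=12s (window 1): ALLOW
  req#9 t=13s (window 1): ALLOW
  req#10 t=14s (window 1): ALLOW
  req#11 t=20s (window 1): ALLOW
  req#12 t=22s (window 2): ALLOW
  req#13 t=22s (window 2): ALLOW
  req#14 t=24s (window 2): ALLOW
  req#15 t=26s (window 2): ALLOW
  req#16 t=28s (window 2): ALLOW
  req#17 t=29s (window 2): ALLOW
  req#18 t=31s (window 2): DENY
  req#19 t=31s (window 2): DENY
  req#20 t=31s (window 2): DENY
  req#21 t=32s (window 2): DENY

Allowed counts by window: 6 4 6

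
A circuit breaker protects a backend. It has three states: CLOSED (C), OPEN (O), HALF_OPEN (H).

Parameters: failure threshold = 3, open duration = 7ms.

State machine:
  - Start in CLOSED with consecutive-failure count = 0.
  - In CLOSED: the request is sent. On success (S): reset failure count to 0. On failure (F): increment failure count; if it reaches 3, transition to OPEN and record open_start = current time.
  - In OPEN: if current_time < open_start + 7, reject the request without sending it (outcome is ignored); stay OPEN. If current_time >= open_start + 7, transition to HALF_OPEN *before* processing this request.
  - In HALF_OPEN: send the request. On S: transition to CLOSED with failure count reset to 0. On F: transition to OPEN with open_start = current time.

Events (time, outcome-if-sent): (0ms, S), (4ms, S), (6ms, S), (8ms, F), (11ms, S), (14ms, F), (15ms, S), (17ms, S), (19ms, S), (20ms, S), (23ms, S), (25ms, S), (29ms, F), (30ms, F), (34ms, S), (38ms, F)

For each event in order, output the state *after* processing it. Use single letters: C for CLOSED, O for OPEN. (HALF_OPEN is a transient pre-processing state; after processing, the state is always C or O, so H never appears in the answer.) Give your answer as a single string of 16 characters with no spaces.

State after each event:
  event#1 t=0ms outcome=S: state=CLOSED
  event#2 t=4ms outcome=S: state=CLOSED
  event#3 t=6ms outcome=S: state=CLOSED
  event#4 t=8ms outcome=F: state=CLOSED
  event#5 t=11ms outcome=S: state=CLOSED
  event#6 t=14ms outcome=F: state=CLOSED
  event#7 t=15ms outcome=S: state=CLOSED
  event#8 t=17ms outcome=S: state=CLOSED
  event#9 t=19ms outcome=S: state=CLOSED
  event#10 t=20ms outcome=S: state=CLOSED
  event#11 t=23ms outcome=S: state=CLOSED
  event#12 t=25ms outcome=S: state=CLOSED
  event#13 t=29ms outcome=F: state=CLOSED
  event#14 t=30ms outcome=F: state=CLOSED
  event#15 t=34ms outcome=S: state=CLOSED
  event#16 t=38ms outcome=F: state=CLOSED

Answer: CCCCCCCCCCCCCCCC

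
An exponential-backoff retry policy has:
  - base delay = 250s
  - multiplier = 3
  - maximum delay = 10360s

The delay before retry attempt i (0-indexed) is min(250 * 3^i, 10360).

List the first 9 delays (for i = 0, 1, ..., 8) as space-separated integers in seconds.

Computing each delay:
  i=0: min(250*3^0, 10360) = 250
  i=1: min(250*3^1, 10360) = 750
  i=2: min(250*3^2, 10360) = 2250
  i=3: min(250*3^3, 10360) = 6750
  i=4: min(250*3^4, 10360) = 10360
  i=5: min(250*3^5, 10360) = 10360
  i=6: min(250*3^6, 10360) = 10360
  i=7: min(250*3^7, 10360) = 10360
  i=8: min(250*3^8, 10360) = 10360

Answer: 250 750 2250 6750 10360 10360 10360 10360 10360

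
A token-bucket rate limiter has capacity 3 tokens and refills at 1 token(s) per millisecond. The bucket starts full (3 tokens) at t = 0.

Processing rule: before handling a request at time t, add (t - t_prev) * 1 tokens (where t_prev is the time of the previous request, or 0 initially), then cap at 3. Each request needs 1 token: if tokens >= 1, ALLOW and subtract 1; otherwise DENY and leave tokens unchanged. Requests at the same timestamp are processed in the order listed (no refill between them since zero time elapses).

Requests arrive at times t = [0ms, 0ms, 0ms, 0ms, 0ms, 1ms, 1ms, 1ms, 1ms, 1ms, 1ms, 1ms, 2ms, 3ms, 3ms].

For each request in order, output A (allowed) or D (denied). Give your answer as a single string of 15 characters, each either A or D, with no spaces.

Simulating step by step:
  req#1 t=0ms: ALLOW
  req#2 t=0ms: ALLOW
  req#3 t=0ms: ALLOW
  req#4 t=0ms: DENY
  req#5 t=0ms: DENY
  req#6 t=1ms: ALLOW
  req#7 t=1ms: DENY
  req#8 t=1ms: DENY
  req#9 t=1ms: DENY
  req#10 t=1ms: DENY
  req#11 t=1ms: DENY
  req#12 t=1ms: DENY
  req#13 t=2ms: ALLOW
  req#14 t=3ms: ALLOW
  req#15 t=3ms: DENY

Answer: AAADDADDDDDDAAD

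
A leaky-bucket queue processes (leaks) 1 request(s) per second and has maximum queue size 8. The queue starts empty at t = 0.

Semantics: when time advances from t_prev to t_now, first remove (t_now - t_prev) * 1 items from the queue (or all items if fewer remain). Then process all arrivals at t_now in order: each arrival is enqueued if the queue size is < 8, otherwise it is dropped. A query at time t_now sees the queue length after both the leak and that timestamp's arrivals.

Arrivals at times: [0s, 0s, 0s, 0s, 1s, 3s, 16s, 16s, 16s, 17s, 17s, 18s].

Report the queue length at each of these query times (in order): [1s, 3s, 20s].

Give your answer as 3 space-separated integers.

Answer: 4 3 2

Derivation:
Queue lengths at query times:
  query t=1s: backlog = 4
  query t=3s: backlog = 3
  query t=20s: backlog = 2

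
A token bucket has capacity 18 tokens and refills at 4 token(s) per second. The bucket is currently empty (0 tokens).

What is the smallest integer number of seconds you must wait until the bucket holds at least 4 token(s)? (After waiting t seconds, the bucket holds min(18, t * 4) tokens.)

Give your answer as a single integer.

Need t * 4 >= 4, so t >= 4/4.
Smallest integer t = ceil(4/4) = 1.

Answer: 1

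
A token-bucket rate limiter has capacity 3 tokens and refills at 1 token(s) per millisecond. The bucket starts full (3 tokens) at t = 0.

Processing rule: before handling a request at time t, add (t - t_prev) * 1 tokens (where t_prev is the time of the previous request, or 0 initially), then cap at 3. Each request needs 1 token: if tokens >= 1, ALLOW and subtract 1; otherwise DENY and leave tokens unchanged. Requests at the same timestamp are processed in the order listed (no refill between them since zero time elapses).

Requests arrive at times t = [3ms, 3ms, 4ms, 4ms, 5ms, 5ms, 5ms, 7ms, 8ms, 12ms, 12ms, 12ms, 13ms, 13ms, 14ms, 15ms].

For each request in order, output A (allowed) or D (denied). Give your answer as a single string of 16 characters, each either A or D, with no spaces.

Answer: AAAAADDAAAAAADAA

Derivation:
Simulating step by step:
  req#1 t=3ms: ALLOW
  req#2 t=3ms: ALLOW
  req#3 t=4ms: ALLOW
  req#4 t=4ms: ALLOW
  req#5 t=5ms: ALLOW
  req#6 t=5ms: DENY
  req#7 t=5ms: DENY
  req#8 t=7ms: ALLOW
  req#9 t=8ms: ALLOW
  req#10 t=12ms: ALLOW
  req#11 t=12ms: ALLOW
  req#12 t=12ms: ALLOW
  req#13 t=13ms: ALLOW
  req#14 t=13ms: DENY
  req#15 t=14ms: ALLOW
  req#16 t=15ms: ALLOW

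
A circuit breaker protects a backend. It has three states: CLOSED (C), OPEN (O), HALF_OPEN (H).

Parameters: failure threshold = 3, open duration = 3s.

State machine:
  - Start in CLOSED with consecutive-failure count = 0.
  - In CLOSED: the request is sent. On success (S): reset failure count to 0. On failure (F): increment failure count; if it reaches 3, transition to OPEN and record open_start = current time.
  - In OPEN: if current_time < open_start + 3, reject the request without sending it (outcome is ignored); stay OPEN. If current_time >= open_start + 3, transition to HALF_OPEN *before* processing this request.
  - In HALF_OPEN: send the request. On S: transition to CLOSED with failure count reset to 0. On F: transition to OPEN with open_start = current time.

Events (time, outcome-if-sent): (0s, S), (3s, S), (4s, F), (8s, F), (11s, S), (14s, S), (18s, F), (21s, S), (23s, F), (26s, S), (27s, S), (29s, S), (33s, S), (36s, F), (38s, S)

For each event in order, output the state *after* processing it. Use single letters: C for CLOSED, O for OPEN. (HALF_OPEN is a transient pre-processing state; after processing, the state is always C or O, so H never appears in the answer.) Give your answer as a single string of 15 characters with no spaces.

Answer: CCCCCCCCCCCCCCC

Derivation:
State after each event:
  event#1 t=0s outcome=S: state=CLOSED
  event#2 t=3s outcome=S: state=CLOSED
  event#3 t=4s outcome=F: state=CLOSED
  event#4 t=8s outcome=F: state=CLOSED
  event#5 t=11s outcome=S: state=CLOSED
  event#6 t=14s outcome=S: state=CLOSED
  event#7 t=18s outcome=F: state=CLOSED
  event#8 t=21s outcome=S: state=CLOSED
  event#9 t=23s outcome=F: state=CLOSED
  event#10 t=26s outcome=S: state=CLOSED
  event#11 t=27s outcome=S: state=CLOSED
  event#12 t=29s outcome=S: state=CLOSED
  event#13 t=33s outcome=S: state=CLOSED
  event#14 t=36s outcome=F: state=CLOSED
  event#15 t=38s outcome=S: state=CLOSED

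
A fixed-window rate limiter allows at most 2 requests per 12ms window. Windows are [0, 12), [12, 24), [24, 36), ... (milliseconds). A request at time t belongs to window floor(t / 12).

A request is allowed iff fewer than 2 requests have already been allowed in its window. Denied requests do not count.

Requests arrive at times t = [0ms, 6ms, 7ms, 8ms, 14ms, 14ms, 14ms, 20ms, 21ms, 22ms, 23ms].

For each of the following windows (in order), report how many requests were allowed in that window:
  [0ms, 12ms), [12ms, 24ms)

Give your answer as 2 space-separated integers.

Answer: 2 2

Derivation:
Processing requests:
  req#1 t=0ms (window 0): ALLOW
  req#2 t=6ms (window 0): ALLOW
  req#3 t=7ms (window 0): DENY
  req#4 t=8ms (window 0): DENY
  req#5 t=14ms (window 1): ALLOW
  req#6 t=14ms (window 1): ALLOW
  req#7 t=14ms (window 1): DENY
  req#8 t=20ms (window 1): DENY
  req#9 t=21ms (window 1): DENY
  req#10 t=22ms (window 1): DENY
  req#11 t=23ms (window 1): DENY

Allowed counts by window: 2 2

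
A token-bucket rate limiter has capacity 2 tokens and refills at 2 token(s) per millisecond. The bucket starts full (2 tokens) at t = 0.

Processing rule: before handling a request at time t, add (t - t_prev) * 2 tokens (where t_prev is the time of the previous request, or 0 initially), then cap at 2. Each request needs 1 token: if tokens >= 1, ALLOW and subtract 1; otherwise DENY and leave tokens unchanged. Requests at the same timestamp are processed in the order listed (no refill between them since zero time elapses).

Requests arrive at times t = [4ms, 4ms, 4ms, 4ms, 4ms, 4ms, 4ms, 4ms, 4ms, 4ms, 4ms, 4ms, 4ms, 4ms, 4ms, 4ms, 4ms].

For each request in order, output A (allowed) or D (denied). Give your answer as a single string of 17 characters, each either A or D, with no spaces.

Simulating step by step:
  req#1 t=4ms: ALLOW
  req#2 t=4ms: ALLOW
  req#3 t=4ms: DENY
  req#4 t=4ms: DENY
  req#5 t=4ms: DENY
  req#6 t=4ms: DENY
  req#7 t=4ms: DENY
  req#8 t=4ms: DENY
  req#9 t=4ms: DENY
  req#10 t=4ms: DENY
  req#11 t=4ms: DENY
  req#12 t=4ms: DENY
  req#13 t=4ms: DENY
  req#14 t=4ms: DENY
  req#15 t=4ms: DENY
  req#16 t=4ms: DENY
  req#17 t=4ms: DENY

Answer: AADDDDDDDDDDDDDDD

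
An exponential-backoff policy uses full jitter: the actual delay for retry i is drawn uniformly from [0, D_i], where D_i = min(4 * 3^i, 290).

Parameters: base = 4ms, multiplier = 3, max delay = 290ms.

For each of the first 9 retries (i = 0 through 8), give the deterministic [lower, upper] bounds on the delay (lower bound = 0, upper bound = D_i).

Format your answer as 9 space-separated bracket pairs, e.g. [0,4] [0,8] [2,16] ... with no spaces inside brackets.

Answer: [0,4] [0,12] [0,36] [0,108] [0,290] [0,290] [0,290] [0,290] [0,290]

Derivation:
Computing bounds per retry:
  i=0: D_i=min(4*3^0,290)=4, bounds=[0,4]
  i=1: D_i=min(4*3^1,290)=12, bounds=[0,12]
  i=2: D_i=min(4*3^2,290)=36, bounds=[0,36]
  i=3: D_i=min(4*3^3,290)=108, bounds=[0,108]
  i=4: D_i=min(4*3^4,290)=290, bounds=[0,290]
  i=5: D_i=min(4*3^5,290)=290, bounds=[0,290]
  i=6: D_i=min(4*3^6,290)=290, bounds=[0,290]
  i=7: D_i=min(4*3^7,290)=290, bounds=[0,290]
  i=8: D_i=min(4*3^8,290)=290, bounds=[0,290]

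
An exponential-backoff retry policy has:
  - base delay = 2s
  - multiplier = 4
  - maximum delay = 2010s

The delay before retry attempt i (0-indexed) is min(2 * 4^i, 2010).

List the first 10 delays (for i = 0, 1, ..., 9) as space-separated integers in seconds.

Answer: 2 8 32 128 512 2010 2010 2010 2010 2010

Derivation:
Computing each delay:
  i=0: min(2*4^0, 2010) = 2
  i=1: min(2*4^1, 2010) = 8
  i=2: min(2*4^2, 2010) = 32
  i=3: min(2*4^3, 2010) = 128
  i=4: min(2*4^4, 2010) = 512
  i=5: min(2*4^5, 2010) = 2010
  i=6: min(2*4^6, 2010) = 2010
  i=7: min(2*4^7, 2010) = 2010
  i=8: min(2*4^8, 2010) = 2010
  i=9: min(2*4^9, 2010) = 2010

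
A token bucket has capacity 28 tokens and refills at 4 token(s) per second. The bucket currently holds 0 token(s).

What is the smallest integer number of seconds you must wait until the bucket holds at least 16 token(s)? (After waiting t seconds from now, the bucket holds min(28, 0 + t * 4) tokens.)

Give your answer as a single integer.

Answer: 4

Derivation:
Need 0 + t * 4 >= 16, so t >= 16/4.
Smallest integer t = ceil(16/4) = 4.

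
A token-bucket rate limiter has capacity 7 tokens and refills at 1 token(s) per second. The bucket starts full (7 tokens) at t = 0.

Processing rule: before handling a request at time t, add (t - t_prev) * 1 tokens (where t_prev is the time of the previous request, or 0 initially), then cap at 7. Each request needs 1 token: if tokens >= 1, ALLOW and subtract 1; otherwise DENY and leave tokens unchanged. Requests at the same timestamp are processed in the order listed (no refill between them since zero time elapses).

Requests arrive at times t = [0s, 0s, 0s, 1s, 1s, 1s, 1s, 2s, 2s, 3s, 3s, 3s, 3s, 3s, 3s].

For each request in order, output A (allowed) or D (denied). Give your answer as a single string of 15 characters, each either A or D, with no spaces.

Answer: AAAAAAAAAADDDDD

Derivation:
Simulating step by step:
  req#1 t=0s: ALLOW
  req#2 t=0s: ALLOW
  req#3 t=0s: ALLOW
  req#4 t=1s: ALLOW
  req#5 t=1s: ALLOW
  req#6 t=1s: ALLOW
  req#7 t=1s: ALLOW
  req#8 t=2s: ALLOW
  req#9 t=2s: ALLOW
  req#10 t=3s: ALLOW
  req#11 t=3s: DENY
  req#12 t=3s: DENY
  req#13 t=3s: DENY
  req#14 t=3s: DENY
  req#15 t=3s: DENY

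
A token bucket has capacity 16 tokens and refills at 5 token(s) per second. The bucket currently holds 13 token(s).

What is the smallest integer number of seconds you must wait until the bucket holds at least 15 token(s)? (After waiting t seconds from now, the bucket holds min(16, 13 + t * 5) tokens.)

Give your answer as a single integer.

Answer: 1

Derivation:
Need 13 + t * 5 >= 15, so t >= 2/5.
Smallest integer t = ceil(2/5) = 1.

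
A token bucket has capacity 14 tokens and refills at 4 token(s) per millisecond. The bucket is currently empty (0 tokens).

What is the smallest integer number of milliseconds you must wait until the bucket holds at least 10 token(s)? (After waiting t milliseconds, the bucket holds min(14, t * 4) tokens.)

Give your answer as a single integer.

Answer: 3

Derivation:
Need t * 4 >= 10, so t >= 10/4.
Smallest integer t = ceil(10/4) = 3.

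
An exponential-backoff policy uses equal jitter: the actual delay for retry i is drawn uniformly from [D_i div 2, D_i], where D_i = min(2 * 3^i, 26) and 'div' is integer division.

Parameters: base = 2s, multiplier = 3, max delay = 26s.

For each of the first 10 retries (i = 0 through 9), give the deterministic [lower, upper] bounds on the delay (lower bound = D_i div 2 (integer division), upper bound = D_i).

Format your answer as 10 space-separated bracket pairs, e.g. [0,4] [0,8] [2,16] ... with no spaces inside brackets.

Answer: [1,2] [3,6] [9,18] [13,26] [13,26] [13,26] [13,26] [13,26] [13,26] [13,26]

Derivation:
Computing bounds per retry:
  i=0: D_i=min(2*3^0,26)=2, bounds=[1,2]
  i=1: D_i=min(2*3^1,26)=6, bounds=[3,6]
  i=2: D_i=min(2*3^2,26)=18, bounds=[9,18]
  i=3: D_i=min(2*3^3,26)=26, bounds=[13,26]
  i=4: D_i=min(2*3^4,26)=26, bounds=[13,26]
  i=5: D_i=min(2*3^5,26)=26, bounds=[13,26]
  i=6: D_i=min(2*3^6,26)=26, bounds=[13,26]
  i=7: D_i=min(2*3^7,26)=26, bounds=[13,26]
  i=8: D_i=min(2*3^8,26)=26, bounds=[13,26]
  i=9: D_i=min(2*3^9,26)=26, bounds=[13,26]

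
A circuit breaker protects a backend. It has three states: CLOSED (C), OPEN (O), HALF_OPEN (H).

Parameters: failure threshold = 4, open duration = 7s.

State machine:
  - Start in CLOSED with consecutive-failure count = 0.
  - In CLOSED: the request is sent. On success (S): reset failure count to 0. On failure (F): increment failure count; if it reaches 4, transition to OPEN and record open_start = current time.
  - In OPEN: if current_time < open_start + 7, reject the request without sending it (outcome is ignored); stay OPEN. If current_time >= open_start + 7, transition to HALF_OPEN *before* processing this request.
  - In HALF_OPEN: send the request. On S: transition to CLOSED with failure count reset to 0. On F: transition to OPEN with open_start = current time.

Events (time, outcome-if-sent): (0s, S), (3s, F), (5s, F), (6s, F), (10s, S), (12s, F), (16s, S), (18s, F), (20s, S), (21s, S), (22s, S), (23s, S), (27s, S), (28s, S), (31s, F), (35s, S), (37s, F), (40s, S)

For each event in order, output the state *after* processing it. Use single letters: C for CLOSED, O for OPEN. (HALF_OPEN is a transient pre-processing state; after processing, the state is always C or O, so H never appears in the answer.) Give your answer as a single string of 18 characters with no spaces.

State after each event:
  event#1 t=0s outcome=S: state=CLOSED
  event#2 t=3s outcome=F: state=CLOSED
  event#3 t=5s outcome=F: state=CLOSED
  event#4 t=6s outcome=F: state=CLOSED
  event#5 t=10s outcome=S: state=CLOSED
  event#6 t=12s outcome=F: state=CLOSED
  event#7 t=16s outcome=S: state=CLOSED
  event#8 t=18s outcome=F: state=CLOSED
  event#9 t=20s outcome=S: state=CLOSED
  event#10 t=21s outcome=S: state=CLOSED
  event#11 t=22s outcome=S: state=CLOSED
  event#12 t=23s outcome=S: state=CLOSED
  event#13 t=27s outcome=S: state=CLOSED
  event#14 t=28s outcome=S: state=CLOSED
  event#15 t=31s outcome=F: state=CLOSED
  event#16 t=35s outcome=S: state=CLOSED
  event#17 t=37s outcome=F: state=CLOSED
  event#18 t=40s outcome=S: state=CLOSED

Answer: CCCCCCCCCCCCCCCCCC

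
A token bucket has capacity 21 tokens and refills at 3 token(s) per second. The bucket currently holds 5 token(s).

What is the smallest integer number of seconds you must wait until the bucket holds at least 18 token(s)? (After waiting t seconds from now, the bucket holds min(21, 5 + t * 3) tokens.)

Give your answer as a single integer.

Need 5 + t * 3 >= 18, so t >= 13/3.
Smallest integer t = ceil(13/3) = 5.

Answer: 5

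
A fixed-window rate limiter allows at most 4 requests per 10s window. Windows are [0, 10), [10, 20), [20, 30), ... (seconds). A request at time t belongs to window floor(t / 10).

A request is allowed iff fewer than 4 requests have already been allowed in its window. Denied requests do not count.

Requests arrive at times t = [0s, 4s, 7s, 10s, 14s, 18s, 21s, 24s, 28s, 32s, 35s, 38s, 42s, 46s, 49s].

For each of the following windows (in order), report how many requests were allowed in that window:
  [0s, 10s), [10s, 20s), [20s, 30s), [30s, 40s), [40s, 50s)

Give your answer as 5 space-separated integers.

Processing requests:
  req#1 t=0s (window 0): ALLOW
  req#2 t=4s (window 0): ALLOW
  req#3 t=7s (window 0): ALLOW
  req#4 t=10s (window 1): ALLOW
  req#5 t=14s (window 1): ALLOW
  req#6 t=18s (window 1): ALLOW
  req#7 t=21s (window 2): ALLOW
  req#8 t=24s (window 2): ALLOW
  req#9 t=28s (window 2): ALLOW
  req#10 t=32s (window 3): ALLOW
  req#11 t=35s (window 3): ALLOW
  req#12 t=38s (window 3): ALLOW
  req#13 t=42s (window 4): ALLOW
  req#14 t=46s (window 4): ALLOW
  req#15 t=49s (window 4): ALLOW

Allowed counts by window: 3 3 3 3 3

Answer: 3 3 3 3 3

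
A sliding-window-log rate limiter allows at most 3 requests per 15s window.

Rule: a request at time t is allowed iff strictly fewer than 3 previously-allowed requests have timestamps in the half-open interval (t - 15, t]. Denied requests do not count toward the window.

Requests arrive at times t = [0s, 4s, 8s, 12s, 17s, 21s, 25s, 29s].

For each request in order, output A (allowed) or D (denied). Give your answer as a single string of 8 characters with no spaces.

Answer: AAADAAAD

Derivation:
Tracking allowed requests in the window:
  req#1 t=0s: ALLOW
  req#2 t=4s: ALLOW
  req#3 t=8s: ALLOW
  req#4 t=12s: DENY
  req#5 t=17s: ALLOW
  req#6 t=21s: ALLOW
  req#7 t=25s: ALLOW
  req#8 t=29s: DENY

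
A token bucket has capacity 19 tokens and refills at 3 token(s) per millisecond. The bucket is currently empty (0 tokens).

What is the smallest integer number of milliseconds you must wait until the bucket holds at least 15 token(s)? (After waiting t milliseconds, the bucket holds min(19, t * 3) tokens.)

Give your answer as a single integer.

Answer: 5

Derivation:
Need t * 3 >= 15, so t >= 15/3.
Smallest integer t = ceil(15/3) = 5.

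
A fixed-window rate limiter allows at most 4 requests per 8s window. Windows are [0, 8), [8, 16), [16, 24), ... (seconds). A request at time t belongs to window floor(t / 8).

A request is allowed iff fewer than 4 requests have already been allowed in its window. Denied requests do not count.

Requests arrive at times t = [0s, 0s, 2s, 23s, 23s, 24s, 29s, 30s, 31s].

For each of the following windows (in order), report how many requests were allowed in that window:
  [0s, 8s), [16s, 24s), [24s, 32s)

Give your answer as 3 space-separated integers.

Processing requests:
  req#1 t=0s (window 0): ALLOW
  req#2 t=0s (window 0): ALLOW
  req#3 t=2s (window 0): ALLOW
  req#4 t=23s (window 2): ALLOW
  req#5 t=23s (window 2): ALLOW
  req#6 t=24s (window 3): ALLOW
  req#7 t=29s (window 3): ALLOW
  req#8 t=30s (window 3): ALLOW
  req#9 t=31s (window 3): ALLOW

Allowed counts by window: 3 2 4

Answer: 3 2 4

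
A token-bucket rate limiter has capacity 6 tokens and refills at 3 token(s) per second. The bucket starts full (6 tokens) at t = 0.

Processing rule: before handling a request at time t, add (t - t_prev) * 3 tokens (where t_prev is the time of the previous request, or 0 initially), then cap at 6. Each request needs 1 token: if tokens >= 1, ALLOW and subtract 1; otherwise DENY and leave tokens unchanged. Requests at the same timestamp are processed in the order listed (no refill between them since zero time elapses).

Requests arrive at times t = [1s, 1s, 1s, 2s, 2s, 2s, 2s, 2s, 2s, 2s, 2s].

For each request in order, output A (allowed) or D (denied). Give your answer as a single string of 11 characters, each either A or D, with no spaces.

Simulating step by step:
  req#1 t=1s: ALLOW
  req#2 t=1s: ALLOW
  req#3 t=1s: ALLOW
  req#4 t=2s: ALLOW
  req#5 t=2s: ALLOW
  req#6 t=2s: ALLOW
  req#7 t=2s: ALLOW
  req#8 t=2s: ALLOW
  req#9 t=2s: ALLOW
  req#10 t=2s: DENY
  req#11 t=2s: DENY

Answer: AAAAAAAAADD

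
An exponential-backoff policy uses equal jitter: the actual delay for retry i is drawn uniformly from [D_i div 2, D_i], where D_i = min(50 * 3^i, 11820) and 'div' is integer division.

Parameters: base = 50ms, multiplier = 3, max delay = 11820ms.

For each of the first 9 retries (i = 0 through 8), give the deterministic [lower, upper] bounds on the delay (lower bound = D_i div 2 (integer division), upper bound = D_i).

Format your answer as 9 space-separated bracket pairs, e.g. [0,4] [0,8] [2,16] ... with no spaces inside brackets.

Computing bounds per retry:
  i=0: D_i=min(50*3^0,11820)=50, bounds=[25,50]
  i=1: D_i=min(50*3^1,11820)=150, bounds=[75,150]
  i=2: D_i=min(50*3^2,11820)=450, bounds=[225,450]
  i=3: D_i=min(50*3^3,11820)=1350, bounds=[675,1350]
  i=4: D_i=min(50*3^4,11820)=4050, bounds=[2025,4050]
  i=5: D_i=min(50*3^5,11820)=11820, bounds=[5910,11820]
  i=6: D_i=min(50*3^6,11820)=11820, bounds=[5910,11820]
  i=7: D_i=min(50*3^7,11820)=11820, bounds=[5910,11820]
  i=8: D_i=min(50*3^8,11820)=11820, bounds=[5910,11820]

Answer: [25,50] [75,150] [225,450] [675,1350] [2025,4050] [5910,11820] [5910,11820] [5910,11820] [5910,11820]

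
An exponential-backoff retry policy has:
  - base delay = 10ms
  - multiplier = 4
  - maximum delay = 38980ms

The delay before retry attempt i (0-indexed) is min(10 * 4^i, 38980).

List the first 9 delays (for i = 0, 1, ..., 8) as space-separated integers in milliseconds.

Answer: 10 40 160 640 2560 10240 38980 38980 38980

Derivation:
Computing each delay:
  i=0: min(10*4^0, 38980) = 10
  i=1: min(10*4^1, 38980) = 40
  i=2: min(10*4^2, 38980) = 160
  i=3: min(10*4^3, 38980) = 640
  i=4: min(10*4^4, 38980) = 2560
  i=5: min(10*4^5, 38980) = 10240
  i=6: min(10*4^6, 38980) = 38980
  i=7: min(10*4^7, 38980) = 38980
  i=8: min(10*4^8, 38980) = 38980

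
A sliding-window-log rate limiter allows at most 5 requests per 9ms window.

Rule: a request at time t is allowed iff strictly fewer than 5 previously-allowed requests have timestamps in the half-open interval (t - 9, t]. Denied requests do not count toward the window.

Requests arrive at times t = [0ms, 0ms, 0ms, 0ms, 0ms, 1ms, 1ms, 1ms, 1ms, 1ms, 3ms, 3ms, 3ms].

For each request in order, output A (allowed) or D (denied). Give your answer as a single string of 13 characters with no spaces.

Tracking allowed requests in the window:
  req#1 t=0ms: ALLOW
  req#2 t=0ms: ALLOW
  req#3 t=0ms: ALLOW
  req#4 t=0ms: ALLOW
  req#5 t=0ms: ALLOW
  req#6 t=1ms: DENY
  req#7 t=1ms: DENY
  req#8 t=1ms: DENY
  req#9 t=1ms: DENY
  req#10 t=1ms: DENY
  req#11 t=3ms: DENY
  req#12 t=3ms: DENY
  req#13 t=3ms: DENY

Answer: AAAAADDDDDDDD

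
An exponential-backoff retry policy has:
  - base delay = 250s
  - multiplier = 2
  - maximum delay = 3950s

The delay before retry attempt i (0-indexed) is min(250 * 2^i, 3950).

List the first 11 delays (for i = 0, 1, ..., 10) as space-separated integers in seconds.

Computing each delay:
  i=0: min(250*2^0, 3950) = 250
  i=1: min(250*2^1, 3950) = 500
  i=2: min(250*2^2, 3950) = 1000
  i=3: min(250*2^3, 3950) = 2000
  i=4: min(250*2^4, 3950) = 3950
  i=5: min(250*2^5, 3950) = 3950
  i=6: min(250*2^6, 3950) = 3950
  i=7: min(250*2^7, 3950) = 3950
  i=8: min(250*2^8, 3950) = 3950
  i=9: min(250*2^9, 3950) = 3950
  i=10: min(250*2^10, 3950) = 3950

Answer: 250 500 1000 2000 3950 3950 3950 3950 3950 3950 3950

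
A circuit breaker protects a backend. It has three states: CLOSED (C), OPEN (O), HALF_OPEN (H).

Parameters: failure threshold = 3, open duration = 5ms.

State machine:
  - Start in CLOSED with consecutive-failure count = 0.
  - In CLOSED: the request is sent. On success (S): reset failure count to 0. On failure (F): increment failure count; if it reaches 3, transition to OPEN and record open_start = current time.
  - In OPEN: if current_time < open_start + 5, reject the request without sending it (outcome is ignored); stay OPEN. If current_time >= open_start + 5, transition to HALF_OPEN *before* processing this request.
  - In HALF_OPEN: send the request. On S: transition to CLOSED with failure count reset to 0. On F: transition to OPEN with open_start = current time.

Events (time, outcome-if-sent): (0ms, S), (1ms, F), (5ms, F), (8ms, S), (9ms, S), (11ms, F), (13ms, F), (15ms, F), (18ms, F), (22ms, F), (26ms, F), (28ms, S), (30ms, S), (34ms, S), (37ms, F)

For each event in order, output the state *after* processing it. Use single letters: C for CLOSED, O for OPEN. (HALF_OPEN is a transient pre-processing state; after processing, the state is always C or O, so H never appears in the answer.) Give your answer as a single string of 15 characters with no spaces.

Answer: CCCCCCCOOOOCCCC

Derivation:
State after each event:
  event#1 t=0ms outcome=S: state=CLOSED
  event#2 t=1ms outcome=F: state=CLOSED
  event#3 t=5ms outcome=F: state=CLOSED
  event#4 t=8ms outcome=S: state=CLOSED
  event#5 t=9ms outcome=S: state=CLOSED
  event#6 t=11ms outcome=F: state=CLOSED
  event#7 t=13ms outcome=F: state=CLOSED
  event#8 t=15ms outcome=F: state=OPEN
  event#9 t=18ms outcome=F: state=OPEN
  event#10 t=22ms outcome=F: state=OPEN
  event#11 t=26ms outcome=F: state=OPEN
  event#12 t=28ms outcome=S: state=CLOSED
  event#13 t=30ms outcome=S: state=CLOSED
  event#14 t=34ms outcome=S: state=CLOSED
  event#15 t=37ms outcome=F: state=CLOSED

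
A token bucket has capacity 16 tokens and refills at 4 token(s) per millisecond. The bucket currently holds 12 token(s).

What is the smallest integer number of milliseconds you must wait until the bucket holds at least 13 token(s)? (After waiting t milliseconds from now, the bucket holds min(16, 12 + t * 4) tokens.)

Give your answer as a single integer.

Need 12 + t * 4 >= 13, so t >= 1/4.
Smallest integer t = ceil(1/4) = 1.

Answer: 1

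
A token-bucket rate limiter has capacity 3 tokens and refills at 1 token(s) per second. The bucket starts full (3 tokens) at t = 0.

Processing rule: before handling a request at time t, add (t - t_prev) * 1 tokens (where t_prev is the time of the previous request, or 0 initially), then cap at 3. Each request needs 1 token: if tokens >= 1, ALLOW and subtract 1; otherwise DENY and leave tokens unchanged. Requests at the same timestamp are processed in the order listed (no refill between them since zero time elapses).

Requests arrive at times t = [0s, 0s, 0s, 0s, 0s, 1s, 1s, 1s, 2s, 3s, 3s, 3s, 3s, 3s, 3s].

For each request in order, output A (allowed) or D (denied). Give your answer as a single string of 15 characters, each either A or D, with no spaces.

Answer: AAADDADDAADDDDD

Derivation:
Simulating step by step:
  req#1 t=0s: ALLOW
  req#2 t=0s: ALLOW
  req#3 t=0s: ALLOW
  req#4 t=0s: DENY
  req#5 t=0s: DENY
  req#6 t=1s: ALLOW
  req#7 t=1s: DENY
  req#8 t=1s: DENY
  req#9 t=2s: ALLOW
  req#10 t=3s: ALLOW
  req#11 t=3s: DENY
  req#12 t=3s: DENY
  req#13 t=3s: DENY
  req#14 t=3s: DENY
  req#15 t=3s: DENY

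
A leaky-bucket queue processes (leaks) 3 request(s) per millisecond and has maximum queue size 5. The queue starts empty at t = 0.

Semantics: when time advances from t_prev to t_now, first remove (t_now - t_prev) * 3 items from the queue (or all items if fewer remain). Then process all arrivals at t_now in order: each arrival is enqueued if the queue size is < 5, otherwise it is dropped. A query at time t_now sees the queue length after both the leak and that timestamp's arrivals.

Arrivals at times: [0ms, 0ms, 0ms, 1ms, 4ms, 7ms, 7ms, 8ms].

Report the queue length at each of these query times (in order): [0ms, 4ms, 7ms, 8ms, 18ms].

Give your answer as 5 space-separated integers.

Queue lengths at query times:
  query t=0ms: backlog = 3
  query t=4ms: backlog = 1
  query t=7ms: backlog = 2
  query t=8ms: backlog = 1
  query t=18ms: backlog = 0

Answer: 3 1 2 1 0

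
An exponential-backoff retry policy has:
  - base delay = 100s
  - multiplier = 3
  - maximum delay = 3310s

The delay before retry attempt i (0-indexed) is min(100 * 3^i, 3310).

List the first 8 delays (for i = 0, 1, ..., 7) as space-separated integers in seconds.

Computing each delay:
  i=0: min(100*3^0, 3310) = 100
  i=1: min(100*3^1, 3310) = 300
  i=2: min(100*3^2, 3310) = 900
  i=3: min(100*3^3, 3310) = 2700
  i=4: min(100*3^4, 3310) = 3310
  i=5: min(100*3^5, 3310) = 3310
  i=6: min(100*3^6, 3310) = 3310
  i=7: min(100*3^7, 3310) = 3310

Answer: 100 300 900 2700 3310 3310 3310 3310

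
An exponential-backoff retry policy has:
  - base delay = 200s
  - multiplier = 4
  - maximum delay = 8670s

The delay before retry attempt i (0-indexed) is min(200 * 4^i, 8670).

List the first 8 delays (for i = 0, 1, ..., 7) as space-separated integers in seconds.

Computing each delay:
  i=0: min(200*4^0, 8670) = 200
  i=1: min(200*4^1, 8670) = 800
  i=2: min(200*4^2, 8670) = 3200
  i=3: min(200*4^3, 8670) = 8670
  i=4: min(200*4^4, 8670) = 8670
  i=5: min(200*4^5, 8670) = 8670
  i=6: min(200*4^6, 8670) = 8670
  i=7: min(200*4^7, 8670) = 8670

Answer: 200 800 3200 8670 8670 8670 8670 8670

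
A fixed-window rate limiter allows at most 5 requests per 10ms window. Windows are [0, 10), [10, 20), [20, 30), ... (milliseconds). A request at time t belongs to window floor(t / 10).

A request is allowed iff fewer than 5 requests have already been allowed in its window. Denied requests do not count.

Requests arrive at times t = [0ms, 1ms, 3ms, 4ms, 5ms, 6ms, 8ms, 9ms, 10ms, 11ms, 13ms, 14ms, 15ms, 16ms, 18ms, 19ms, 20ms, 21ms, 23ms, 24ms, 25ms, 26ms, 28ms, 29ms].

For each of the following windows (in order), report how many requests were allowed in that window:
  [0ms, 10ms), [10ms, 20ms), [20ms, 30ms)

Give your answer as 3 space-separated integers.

Answer: 5 5 5

Derivation:
Processing requests:
  req#1 t=0ms (window 0): ALLOW
  req#2 t=1ms (window 0): ALLOW
  req#3 t=3ms (window 0): ALLOW
  req#4 t=4ms (window 0): ALLOW
  req#5 t=5ms (window 0): ALLOW
  req#6 t=6ms (window 0): DENY
  req#7 t=8ms (window 0): DENY
  req#8 t=9ms (window 0): DENY
  req#9 t=10ms (window 1): ALLOW
  req#10 t=11ms (window 1): ALLOW
  req#11 t=13ms (window 1): ALLOW
  req#12 t=14ms (window 1): ALLOW
  req#13 t=15ms (window 1): ALLOW
  req#14 t=16ms (window 1): DENY
  req#15 t=18ms (window 1): DENY
  req#16 t=19ms (window 1): DENY
  req#17 t=20ms (window 2): ALLOW
  req#18 t=21ms (window 2): ALLOW
  req#19 t=23ms (window 2): ALLOW
  req#20 t=24ms (window 2): ALLOW
  req#21 t=25ms (window 2): ALLOW
  req#22 t=26ms (window 2): DENY
  req#23 t=28ms (window 2): DENY
  req#24 t=29ms (window 2): DENY

Allowed counts by window: 5 5 5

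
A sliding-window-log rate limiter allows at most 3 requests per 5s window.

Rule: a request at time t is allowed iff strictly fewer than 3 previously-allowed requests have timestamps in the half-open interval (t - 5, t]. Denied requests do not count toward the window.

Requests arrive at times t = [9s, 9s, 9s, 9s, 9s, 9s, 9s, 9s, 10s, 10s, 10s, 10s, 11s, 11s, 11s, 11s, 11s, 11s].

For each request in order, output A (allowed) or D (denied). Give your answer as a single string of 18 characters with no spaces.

Answer: AAADDDDDDDDDDDDDDD

Derivation:
Tracking allowed requests in the window:
  req#1 t=9s: ALLOW
  req#2 t=9s: ALLOW
  req#3 t=9s: ALLOW
  req#4 t=9s: DENY
  req#5 t=9s: DENY
  req#6 t=9s: DENY
  req#7 t=9s: DENY
  req#8 t=9s: DENY
  req#9 t=10s: DENY
  req#10 t=10s: DENY
  req#11 t=10s: DENY
  req#12 t=10s: DENY
  req#13 t=11s: DENY
  req#14 t=11s: DENY
  req#15 t=11s: DENY
  req#16 t=11s: DENY
  req#17 t=11s: DENY
  req#18 t=11s: DENY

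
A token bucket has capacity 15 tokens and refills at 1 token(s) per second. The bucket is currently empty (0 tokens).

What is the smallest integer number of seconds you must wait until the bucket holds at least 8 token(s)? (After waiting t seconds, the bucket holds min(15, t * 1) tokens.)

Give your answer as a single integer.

Need t * 1 >= 8, so t >= 8/1.
Smallest integer t = ceil(8/1) = 8.

Answer: 8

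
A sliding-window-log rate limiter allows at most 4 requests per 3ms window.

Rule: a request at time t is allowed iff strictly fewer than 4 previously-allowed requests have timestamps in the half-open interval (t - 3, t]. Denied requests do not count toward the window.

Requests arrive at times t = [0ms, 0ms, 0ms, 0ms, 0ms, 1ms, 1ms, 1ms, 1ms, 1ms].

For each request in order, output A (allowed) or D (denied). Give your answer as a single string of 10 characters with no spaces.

Answer: AAAADDDDDD

Derivation:
Tracking allowed requests in the window:
  req#1 t=0ms: ALLOW
  req#2 t=0ms: ALLOW
  req#3 t=0ms: ALLOW
  req#4 t=0ms: ALLOW
  req#5 t=0ms: DENY
  req#6 t=1ms: DENY
  req#7 t=1ms: DENY
  req#8 t=1ms: DENY
  req#9 t=1ms: DENY
  req#10 t=1ms: DENY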